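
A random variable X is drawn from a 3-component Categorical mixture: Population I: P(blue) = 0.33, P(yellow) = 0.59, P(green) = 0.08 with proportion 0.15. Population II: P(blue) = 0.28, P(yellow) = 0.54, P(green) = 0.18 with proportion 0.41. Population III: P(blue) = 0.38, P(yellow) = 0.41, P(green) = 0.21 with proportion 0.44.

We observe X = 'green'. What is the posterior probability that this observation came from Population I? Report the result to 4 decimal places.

0.0673

Apply Bayes' rule: the posterior for each component is proportional to its prior times its likelihood at x.
Categorical probabilities:
  L_I = P(green | comp) = 0.08
  L_II = P(green | comp) = 0.18
  L_III = P(green | comp) = 0.21
Multiply by the mixture weights:
  π_I·L_I = 0.15 × 0.08 = 0.012
  π_II·L_II = 0.41 × 0.18 = 0.0738
  π_III·L_III = 0.44 × 0.21 = 0.0924
Marginal: 0.012 + 0.0738 + 0.0924 = 0.1782
P(Population I | data) = 0.012 / 0.1782 ≈ 0.0673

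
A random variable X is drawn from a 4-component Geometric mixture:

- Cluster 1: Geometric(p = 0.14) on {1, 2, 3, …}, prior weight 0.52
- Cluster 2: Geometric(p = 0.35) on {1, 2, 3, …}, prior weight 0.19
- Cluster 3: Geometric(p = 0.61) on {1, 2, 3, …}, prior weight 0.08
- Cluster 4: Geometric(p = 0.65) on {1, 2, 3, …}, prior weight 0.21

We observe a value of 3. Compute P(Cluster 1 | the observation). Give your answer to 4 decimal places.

0.5076

By Bayes' theorem, P(k | x) = π_k f_k(x) / Σ_j π_j f_j(x).
Geometric probabilities:
  f_1 = 0.103544
  f_2 = 0.147875
  f_3 = 0.092781
  f_4 = 0.079625
Unnormalised posteriors:
  π_1·f_1 = 0.52 × 0.103544 = 0.0538429
  π_2·f_2 = 0.19 × 0.147875 = 0.0280963
  π_3·f_3 = 0.08 × 0.092781 = 0.00742248
  π_4·f_4 = 0.21 × 0.079625 = 0.0167212
Marginal: 0.0538429 + 0.0280963 + 0.00742248 + 0.0167212 = 0.106083
So the posterior for Cluster 1 is 0.0538429 / 0.106083 ≈ 0.5076.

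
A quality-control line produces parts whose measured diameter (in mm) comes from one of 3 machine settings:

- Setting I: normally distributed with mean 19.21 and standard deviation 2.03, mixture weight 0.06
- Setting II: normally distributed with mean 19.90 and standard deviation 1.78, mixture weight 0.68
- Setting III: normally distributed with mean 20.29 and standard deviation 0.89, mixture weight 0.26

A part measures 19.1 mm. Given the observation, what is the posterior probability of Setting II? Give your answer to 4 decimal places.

0.6986

The responsibility of component k is P(Z=k) f_k(x) divided by Σ_j P(Z=j) f_j(x).
Normal densities:
  L_I = 0.196235
  L_II = 0.202594
  L_III = 0.183362
Prior × likelihood for each component:
  P(Z=I)·L_I = 0.06 × 0.196235 = 0.0117741
  P(Z=II)·L_II = 0.68 × 0.202594 = 0.137764
  P(Z=III)·L_III = 0.26 × 0.183362 = 0.0476741
Evidence: 0.0117741 + 0.137764 + 0.0476741 = 0.197212
P(Setting II | x) ≈ 0.6986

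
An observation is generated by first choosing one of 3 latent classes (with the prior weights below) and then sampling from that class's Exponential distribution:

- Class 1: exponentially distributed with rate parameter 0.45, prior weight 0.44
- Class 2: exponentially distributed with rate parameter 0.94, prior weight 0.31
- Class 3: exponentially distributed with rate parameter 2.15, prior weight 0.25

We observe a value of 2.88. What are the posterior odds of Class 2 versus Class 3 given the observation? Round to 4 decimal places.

17.6824

Only the two components matter; the odds are (P(Z=i) f_i(x)) / (P(Z=j) f_j(x)).
Component likelihoods at x = 2.88:
  f_1 = 0.45·e^(−0.45·2.88) = 0.45·e^(−1.2960) = 0.123131
  f_2 = 0.94·e^(−0.94·2.88) = 0.94·e^(−2.7072) = 0.06272
  f_3 = 2.15·e^(−2.15·2.88) = 2.15·e^(−6.1920) = 0.00439832
Odds = (0.31/0.25) × (0.06272/0.00439832) = 1.24 × 14.26 ≈ 17.6824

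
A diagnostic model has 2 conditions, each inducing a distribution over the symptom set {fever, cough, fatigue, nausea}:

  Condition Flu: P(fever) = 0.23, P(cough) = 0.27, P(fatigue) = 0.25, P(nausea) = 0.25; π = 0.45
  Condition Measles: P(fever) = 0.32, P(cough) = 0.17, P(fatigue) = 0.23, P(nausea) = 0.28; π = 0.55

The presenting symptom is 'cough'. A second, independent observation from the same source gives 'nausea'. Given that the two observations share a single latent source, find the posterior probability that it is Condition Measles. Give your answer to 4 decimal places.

0.4629

Posterior ∝ prior × likelihood, so P(k | x) ∝ w_k f_k(x); normalise over all components.
Since both observations come from the same component, the likelihood for component k is f_k(x₁)·f_k(x₂).
  L_Flu = [0.27] × [0.25] = 0.0675
  L_Measles = [0.17] × [0.28] = 0.0476
Prior × likelihood for each component:
  w_Flu·L_Flu = 0.45 × 0.0675 = 0.030375
  w_Measles·L_Measles = 0.55 × 0.0476 = 0.02618
Denominator: 0.030375 + 0.02618 = 0.056555
So the posterior for Condition Measles is 0.02618 / 0.056555 ≈ 0.4629.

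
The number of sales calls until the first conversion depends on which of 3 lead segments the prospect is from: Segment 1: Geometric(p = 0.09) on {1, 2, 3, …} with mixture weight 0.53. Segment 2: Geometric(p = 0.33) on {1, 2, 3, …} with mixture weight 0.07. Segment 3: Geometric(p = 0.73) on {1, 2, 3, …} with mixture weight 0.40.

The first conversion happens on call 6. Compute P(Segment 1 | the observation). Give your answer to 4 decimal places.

P(component k | x) = w_k·f_k(x) / marginal(x), where marginal(x) = Σ_j w_j·f_j(x).
Component likelihoods at x = 6:
  f_1 = 0.0561629
  f_2 = 0.0445541
  f_3 = 0.00104747
Prior × likelihood for each component:
  w_1·f_1 = 0.53 × 0.0561629 = 0.0297663
  w_2·f_2 = 0.07 × 0.0445541 = 0.00311879
  w_3·f_3 = 0.40 × 0.00104747 = 0.000418988
Denominator: 0.0297663 + 0.00311879 + 0.000418988 = 0.0333041
So the posterior for Segment 1 is 0.0297663 / 0.0333041 ≈ 0.8938.

0.8938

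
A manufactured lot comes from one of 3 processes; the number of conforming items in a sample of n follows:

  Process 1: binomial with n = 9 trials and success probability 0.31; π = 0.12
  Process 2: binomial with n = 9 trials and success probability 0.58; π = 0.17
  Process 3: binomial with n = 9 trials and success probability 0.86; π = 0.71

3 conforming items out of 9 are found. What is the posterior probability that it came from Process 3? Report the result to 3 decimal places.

0.006

P(component k | x) = P(Z=k)·f_k(x) / marginal(x), where marginal(x) = Σ_j P(Z=j)·f_j(x).
Component likelihoods at x = 3 conforming items out of 9:
  p_1 = C(9,3)·0.31^3·0.69^6 = 84·0.029791·0.107918 = 0.270059
  p_2 = C(9,3)·0.58^3·0.42^6 = 84·0.195112·0.00548903 = 0.089962
  p_3 = C(9,3)·0.86^3·0.14^6 = 84·0.636056·7.52954e-06 = 0.000402293
Prior × likelihood for each component:
  P(Z=1)·p_1 = 0.12 × 0.270059 = 0.0324071
  P(Z=2)·p_2 = 0.17 × 0.089962 = 0.0152935
  P(Z=3)·p_3 = 0.71 × 0.000402293 = 0.000285628
Sum: 0.0324071 + 0.0152935 + 0.000285628 = 0.0479863
P(Process 3 | x) = 0.000285628 / 0.0479863 ≈ 0.006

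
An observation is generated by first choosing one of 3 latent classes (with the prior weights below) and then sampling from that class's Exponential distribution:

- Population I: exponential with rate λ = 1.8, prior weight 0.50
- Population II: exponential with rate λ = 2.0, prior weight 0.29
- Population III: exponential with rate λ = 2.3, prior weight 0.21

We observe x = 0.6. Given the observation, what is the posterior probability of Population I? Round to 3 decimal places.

0.508

The responsibility of component k is w_k f_k(x) divided by Σ_j w_j f_j(x).
Exponential densities:
  L_I = 0.611272
  L_II = 0.602388
  L_III = 0.578631
Weight by the priors:
  w_I·L_I = 0.50 × 0.611272 = 0.305636
  w_II·L_II = 0.29 × 0.602388 = 0.174693
  w_III·L_III = 0.21 × 0.578631 = 0.121512
Sum: 0.305636 + 0.174693 + 0.121512 = 0.601841
P(Population I | 0.6) ≈ 0.508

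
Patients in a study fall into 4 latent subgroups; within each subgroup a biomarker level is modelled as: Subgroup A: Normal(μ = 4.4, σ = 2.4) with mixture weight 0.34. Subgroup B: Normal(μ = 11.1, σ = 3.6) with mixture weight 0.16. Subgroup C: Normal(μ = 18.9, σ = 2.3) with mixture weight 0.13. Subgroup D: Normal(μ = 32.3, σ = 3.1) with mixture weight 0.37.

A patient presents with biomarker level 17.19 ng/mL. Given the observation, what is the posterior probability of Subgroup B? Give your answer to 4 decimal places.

0.1986

P(component k | x) = π_k·f_k(x) / marginal(x), where marginal(x) = Σ_j π_j·f_j(x).
Evaluate each component's likelihood at the observed value:
  f_A = 1.13165e-07
  f_B = 0.0264966
  f_C = 0.131569
  f_D = 8.92515e-07
Prior × likelihood for each component:
  π_A·f_A = 0.34 × 1.13165e-07 = 3.84762e-08
  π_B·f_B = 0.16 × 0.0264966 = 0.00423945
  π_C·f_C = 0.13 × 0.131569 = 0.0171039
  π_D·f_D = 0.37 × 8.92515e-07 = 3.30231e-07
Denominator: 3.84762e-08 + 0.00423945 + 0.0171039 + 3.30231e-07 = 0.0213437
So the posterior for Subgroup B is 0.00423945 / 0.0213437 ≈ 0.1986.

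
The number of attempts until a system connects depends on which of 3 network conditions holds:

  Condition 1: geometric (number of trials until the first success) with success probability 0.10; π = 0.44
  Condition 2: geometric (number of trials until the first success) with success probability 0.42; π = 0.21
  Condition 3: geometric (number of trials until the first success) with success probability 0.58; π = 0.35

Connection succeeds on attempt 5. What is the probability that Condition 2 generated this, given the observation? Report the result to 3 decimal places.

The responsibility of component k is π_k f_k(x) divided by Σ_j π_j f_j(x).
Component likelihoods at x = 5:
  p_1 = 0.10·(1−0.10)^4 = 0.10·0.6561 = 0.06561
  p_2 = 0.42·(1−0.42)^4 = 0.42·0.113165 = 0.0475293
  p_3 = 0.58·(1−0.58)^4 = 0.58·0.031117 = 0.0180478
Multiply by the mixture weights:
  π_1·p_1 = 0.44 × 0.06561 = 0.0288684
  π_2·p_2 = 0.21 × 0.0475293 = 0.00998115
  π_3·p_3 = 0.35 × 0.0180478 = 0.00631674
Marginal: 0.0288684 + 0.00998115 + 0.00631674 = 0.0451663
So the posterior for Condition 2 is 0.00998115 / 0.0451663 ≈ 0.221.

0.221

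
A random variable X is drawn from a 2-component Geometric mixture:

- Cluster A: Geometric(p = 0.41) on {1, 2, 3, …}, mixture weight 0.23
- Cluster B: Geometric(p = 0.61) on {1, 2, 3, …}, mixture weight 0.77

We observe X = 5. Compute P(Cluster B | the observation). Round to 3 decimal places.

By Bayes' theorem, P(k | x) = P(Z=k) f_k(x) / Σ_j P(Z=j) f_j(x).
Geometric probabilities:
  p_A = 0.0496812
  p_B = 0.014112
Multiply by the mixture weights:
  P(Z=A)·p_A = 0.23 × 0.0496812 = 0.0114267
  P(Z=B)·p_B = 0.77 × 0.014112 = 0.0108662
Marginal: 0.0114267 + 0.0108662 = 0.0222929
P(Cluster B | 5) = 0.0108662 / 0.0222929 ≈ 0.487

0.487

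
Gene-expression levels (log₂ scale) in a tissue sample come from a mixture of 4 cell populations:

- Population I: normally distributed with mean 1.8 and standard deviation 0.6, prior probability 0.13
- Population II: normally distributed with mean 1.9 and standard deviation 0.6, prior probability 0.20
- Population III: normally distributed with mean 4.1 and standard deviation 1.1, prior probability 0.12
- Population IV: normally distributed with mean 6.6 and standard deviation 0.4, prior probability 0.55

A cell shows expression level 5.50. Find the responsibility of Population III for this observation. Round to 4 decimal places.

0.6076

The responsibility of component k is w_k f_k(x) divided by Σ_j w_j f_j(x).
Component likelihoods at x = 5.50:
  L_I = (1/(0.6·√(2π)))·exp(−(5.50−1.8)²/(2·0.6²)) = 0.664904·exp(-19.01389) = 3.67394e-09
  L_II = (1/(0.6·√(2π)))·exp(−(5.50−1.9)²/(2·0.6²)) = 0.664904·exp(-18.00000) = 1.01265e-08
  L_III = (1/(1.1·√(2π)))·exp(−(5.50−4.1)²/(2·1.1²)) = 0.362675·exp(-0.80992) = 0.161352
  L_IV = (1/(0.4·√(2π)))·exp(−(5.50−6.6)²/(2·0.4²)) = 0.997356·exp(-3.78125) = 0.0227339
Weight by the priors:
  w_I·L_I = 0.13 × 3.67394e-09 = 4.77612e-10
  w_II·L_II = 0.20 × 1.01265e-08 = 2.02529e-09
  w_III·L_III = 0.12 × 0.161352 = 0.0193623
  w_IV·L_IV = 0.55 × 0.0227339 = 0.0125036
Evidence: 4.77612e-10 + 2.02529e-09 + 0.0193623 + 0.0125036 = 0.0318659
So the posterior for Population III is 0.0193623 / 0.0318659 ≈ 0.6076.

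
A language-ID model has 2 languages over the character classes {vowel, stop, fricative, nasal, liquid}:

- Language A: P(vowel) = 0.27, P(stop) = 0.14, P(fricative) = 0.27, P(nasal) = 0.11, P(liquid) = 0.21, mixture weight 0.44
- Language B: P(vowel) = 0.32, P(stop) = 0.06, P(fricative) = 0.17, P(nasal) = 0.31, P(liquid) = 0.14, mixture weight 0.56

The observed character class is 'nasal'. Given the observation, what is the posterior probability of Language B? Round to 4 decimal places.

0.7820

Posterior ∝ prior × likelihood, so P(k | x) ∝ π_k f_k(x); normalise over all components.
Component likelihoods at x = 'nasal':
  f_A = P(nasal | comp) = 0.11
  f_B = P(nasal | comp) = 0.31
Prior × likelihood for each component:
  π_A·f_A = 0.44 × 0.11 = 0.0484
  π_B·f_B = 0.56 × 0.31 = 0.1736
Denominator: 0.0484 + 0.1736 = 0.222
Responsibility of Language B: 0.1736 / 0.222 ≈ 0.7820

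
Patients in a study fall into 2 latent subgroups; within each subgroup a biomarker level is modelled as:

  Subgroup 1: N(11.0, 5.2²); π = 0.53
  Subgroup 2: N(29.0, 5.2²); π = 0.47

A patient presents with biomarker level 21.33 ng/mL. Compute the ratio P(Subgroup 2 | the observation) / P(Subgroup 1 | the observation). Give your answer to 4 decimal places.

2.1494

The posterior odds equal the prior odds times the likelihood ratio: (π_i/π_j)·(f_i(x)/f_j(x)).
Normal densities:
  p_1 = 0.0106652
  p_2 = 0.0258509
0.0121499 / 0.00565258 ≈ 2.1494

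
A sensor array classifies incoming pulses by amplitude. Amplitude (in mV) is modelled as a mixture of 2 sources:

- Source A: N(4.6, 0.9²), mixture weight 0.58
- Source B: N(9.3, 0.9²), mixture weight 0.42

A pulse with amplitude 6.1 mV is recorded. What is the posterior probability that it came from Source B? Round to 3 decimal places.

By Bayes' theorem, P(k | x) = π_k f_k(x) / Σ_j π_j f_j(x).
Component likelihoods at x = 6.1 mV:
  p_A = (1/(0.9·√(2π)))·exp(−(6.1−4.6)²/(2·0.9²)) = 0.443269·exp(-1.38889) = 0.11053
  p_B = (1/(0.9·√(2π)))·exp(−(6.1−9.3)²/(2·0.9²)) = 0.443269·exp(-6.32099) = 0.000797072
Multiply by the mixture weights:
  π_A·p_A = 0.58 × 0.11053 = 0.0641075
  π_B·p_B = 0.42 × 0.000797072 = 0.00033477
Marginal: 0.0641075 + 0.00033477 = 0.0644423
So the posterior for Source B is 0.00033477 / 0.0644423 ≈ 0.005.

0.005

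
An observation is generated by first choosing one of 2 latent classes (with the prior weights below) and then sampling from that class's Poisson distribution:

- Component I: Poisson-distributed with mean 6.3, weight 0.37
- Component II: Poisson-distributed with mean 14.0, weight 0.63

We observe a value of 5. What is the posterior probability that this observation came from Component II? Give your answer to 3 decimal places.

0.040

By Bayes' theorem, P(k | x) = π_k f_k(x) / Σ_j π_j f_j(x).
Component likelihoods at x = 5:
  p_I = e^(−6.3)·6.3^5/5! = 0.151868
  p_II = e^(−14.0)·14.0^5/5! = 0.0037268
Prior × likelihood for each component:
  π_I·p_I = 0.37 × 0.151868 = 0.0561912
  π_II·p_II = 0.63 × 0.0037268 = 0.00234788
Normaliser: 0.0561912 + 0.00234788 = 0.058539
Responsibility of Component II: 0.00234788 / 0.058539 ≈ 0.040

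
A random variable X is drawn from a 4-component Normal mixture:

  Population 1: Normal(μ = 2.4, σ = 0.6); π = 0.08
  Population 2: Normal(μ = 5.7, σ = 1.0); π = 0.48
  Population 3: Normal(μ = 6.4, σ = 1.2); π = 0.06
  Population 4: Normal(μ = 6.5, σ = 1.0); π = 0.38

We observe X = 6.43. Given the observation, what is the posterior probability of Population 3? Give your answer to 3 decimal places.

0.063

Posterior ∝ prior × likelihood, so P(k | x) ∝ π_k f_k(x); normalise over all components.
Evaluate each component's likelihood at the observed value:
  f_1 = (1/(0.6·√(2π)))·exp(−(6.43−2.4)²/(2·0.6²)) = 0.664904·exp(-22.55681) = 1.06283e-10
  f_2 = (1/(1.0·√(2π)))·exp(−(6.43−5.7)²/(2·1.0²)) = 0.398942·exp(-0.26645) = 0.305627
  f_3 = (1/(1.2·√(2π)))·exp(−(6.43−6.4)²/(2·1.2²)) = 0.332452·exp(-0.00031) = 0.332348
  f_4 = (1/(1.0·√(2π)))·exp(−(6.43−6.5)²/(2·1.0²)) = 0.398942·exp(-0.00245) = 0.397966
Unnormalised posteriors:
  π_1·f_1 = 0.08 × 1.06283e-10 = 8.50262e-12
  π_2·f_2 = 0.48 × 0.305627 = 0.146701
  π_3·f_3 = 0.06 × 0.332348 = 0.0199409
  π_4·f_4 = 0.38 × 0.397966 = 0.151227
Marginal: 8.50262e-12 + 0.146701 + 0.0199409 + 0.151227 = 0.317869
P(Population 3 | the observation) = 0.0199409 / 0.317869 ≈ 0.063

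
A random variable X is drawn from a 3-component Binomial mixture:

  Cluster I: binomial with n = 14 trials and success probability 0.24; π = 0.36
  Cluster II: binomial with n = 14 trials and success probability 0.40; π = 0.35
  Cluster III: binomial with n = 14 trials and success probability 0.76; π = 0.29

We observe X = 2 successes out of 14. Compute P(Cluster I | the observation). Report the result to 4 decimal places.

By Bayes' theorem, P(k | x) = π_k f_k(x) / Σ_j π_j f_j(x).
Component likelihoods at x = 2 successes out of 14:
  f_I = C(14,2)·0.24^2·0.76^12 = 91·0.0576·0.0371333 = 0.194638
  f_II = C(14,2)·0.40^2·0.60^12 = 91·0.16·0.00217678 = 0.031694
  f_III = C(14,2)·0.76^2·0.24^12 = 91·0.5776·3.65203e-08 = 1.91957e-06
Weight by the priors:
  π_I·f_I = 0.36 × 0.194638 = 0.0700696
  π_II·f_II = 0.35 × 0.031694 = 0.0110929
  π_III·f_III = 0.29 × 1.91957e-06 = 5.56675e-07
Sum: 0.0700696 + 0.0110929 + 5.56675e-07 = 0.081163
P(Cluster I | x) ≈ 0.8633

0.8633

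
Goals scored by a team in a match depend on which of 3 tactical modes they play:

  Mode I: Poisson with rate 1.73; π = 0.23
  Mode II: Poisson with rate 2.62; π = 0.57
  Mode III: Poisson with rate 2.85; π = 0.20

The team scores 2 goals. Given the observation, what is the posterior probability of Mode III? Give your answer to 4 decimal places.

The responsibility of component k is w_k f_k(x) divided by Σ_j w_j f_j(x).
Component likelihoods at x = 2 goals:
  L_I = 0.265297
  L_II = 0.249874
  L_III = 0.23492
Prior × likelihood for each component:
  w_I·L_I = 0.23 × 0.265297 = 0.0610184
  w_II·L_II = 0.57 × 0.249874 = 0.142428
  w_III·L_III = 0.20 × 0.23492 = 0.046984
Denominator: 0.0610184 + 0.142428 + 0.046984 = 0.250431
P(Mode III | 2 goals) ≈ 0.1876

0.1876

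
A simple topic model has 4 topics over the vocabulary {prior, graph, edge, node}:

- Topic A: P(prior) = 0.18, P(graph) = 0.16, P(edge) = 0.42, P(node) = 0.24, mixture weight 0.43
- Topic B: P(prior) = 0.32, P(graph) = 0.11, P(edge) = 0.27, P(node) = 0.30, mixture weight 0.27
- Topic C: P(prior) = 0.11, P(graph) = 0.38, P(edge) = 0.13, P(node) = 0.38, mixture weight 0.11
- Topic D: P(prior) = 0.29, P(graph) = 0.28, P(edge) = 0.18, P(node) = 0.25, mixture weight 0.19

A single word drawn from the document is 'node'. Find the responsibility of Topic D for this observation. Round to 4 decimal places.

Apply Bayes' rule: the posterior for each component is proportional to its prior times its likelihood at x.
Component likelihoods at x = 'node':
  L_A = P(node | comp) = 0.24
  L_B = P(node | comp) = 0.30
  L_C = P(node | comp) = 0.38
  L_D = P(node | comp) = 0.25
Weight by the priors:
  P(Z=A)·L_A = 0.43 × 0.24 = 0.1032
  P(Z=B)·L_B = 0.27 × 0.3 = 0.081
  P(Z=C)·L_C = 0.11 × 0.38 = 0.0418
  P(Z=D)·L_D = 0.19 × 0.25 = 0.0475
Denominator: 0.1032 + 0.081 + 0.0418 + 0.0475 = 0.2735
P(Topic D | data) ≈ 0.1737

0.1737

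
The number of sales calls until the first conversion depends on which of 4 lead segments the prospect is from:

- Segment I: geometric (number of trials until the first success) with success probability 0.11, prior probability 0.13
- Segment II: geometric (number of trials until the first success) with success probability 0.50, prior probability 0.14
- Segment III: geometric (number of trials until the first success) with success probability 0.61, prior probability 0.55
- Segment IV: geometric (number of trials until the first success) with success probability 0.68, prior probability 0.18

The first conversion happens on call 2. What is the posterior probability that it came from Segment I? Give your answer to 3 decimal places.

By Bayes' theorem, P(k | x) = π_k f_k(x) / Σ_j π_j f_j(x).
Evaluate each component's likelihood at the observed value:
  L_I = 0.11·(1−0.11)^1 = 0.11·0.89 = 0.0979
  L_II = 0.50·(1−0.50)^1 = 0.50·0.5 = 0.25
  L_III = 0.61·(1−0.61)^1 = 0.61·0.39 = 0.2379
  L_IV = 0.68·(1−0.68)^1 = 0.68·0.32 = 0.2176
Unnormalised posteriors:
  π_I·L_I = 0.13 × 0.0979 = 0.012727
  π_II·L_II = 0.14 × 0.25 = 0.035
  π_III·L_III = 0.55 × 0.2379 = 0.130845
  π_IV·L_IV = 0.18 × 0.2176 = 0.039168
Denominator: 0.012727 + 0.035 + 0.130845 + 0.039168 = 0.21774
So the posterior for Segment I is 0.012727 / 0.21774 ≈ 0.058.

0.058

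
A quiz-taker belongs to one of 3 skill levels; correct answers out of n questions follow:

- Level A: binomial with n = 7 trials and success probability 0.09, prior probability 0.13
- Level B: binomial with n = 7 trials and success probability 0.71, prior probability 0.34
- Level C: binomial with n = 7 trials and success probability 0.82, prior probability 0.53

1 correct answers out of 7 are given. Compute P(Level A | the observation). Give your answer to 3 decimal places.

Posterior ∝ prior × likelihood, so P(k | x) ∝ π_k f_k(x); normalise over all components.
Component likelihoods at x = 1 correct answers out of 7:
  f_A = 0.357758
  f_B = 0.00295627
  f_C = 0.00019523
Multiply by the mixture weights:
  π_A·f_A = 0.13 × 0.357758 = 0.0465085
  π_B·f_B = 0.34 × 0.00295627 = 0.00100513
  π_C·f_C = 0.53 × 0.00019523 = 0.000103472
Evidence: 0.0465085 + 0.00100513 + 0.000103472 = 0.0476171
P(Level A | the observation) ≈ 0.977

0.977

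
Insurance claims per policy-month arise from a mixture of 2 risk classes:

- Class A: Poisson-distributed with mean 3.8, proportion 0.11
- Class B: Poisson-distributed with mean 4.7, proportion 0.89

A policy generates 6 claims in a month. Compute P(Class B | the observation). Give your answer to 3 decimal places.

0.922

Apply Bayes' rule: the posterior for each component is proportional to its prior times its likelihood at x.
Evaluate each component's likelihood at the observed value:
  p_A = 0.0935513
  p_B = 0.136167
Prior × likelihood for each component:
  P(Z=A)·p_A = 0.11 × 0.0935513 = 0.0102906
  P(Z=B)·p_B = 0.89 × 0.136167 = 0.121188
Evidence: 0.0102906 + 0.121188 = 0.131479
So the posterior for Class B is 0.121188 / 0.131479 ≈ 0.922.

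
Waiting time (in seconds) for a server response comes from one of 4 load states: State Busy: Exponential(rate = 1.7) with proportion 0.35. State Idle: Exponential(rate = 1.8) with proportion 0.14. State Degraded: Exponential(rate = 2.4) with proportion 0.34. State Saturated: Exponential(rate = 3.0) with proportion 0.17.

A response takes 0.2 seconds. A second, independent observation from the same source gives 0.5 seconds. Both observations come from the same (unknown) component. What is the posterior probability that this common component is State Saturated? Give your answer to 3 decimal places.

The responsibility of component k is w_k f_k(x) divided by Σ_j w_j f_j(x).
Since both observations come from the same component, the likelihood for component k is f_k(x₁)·f_k(x₂).
  L_Busy = [1.21001] × [0.726605] = 0.879199
  L_Idle = [1.25582] × [0.731825] = 0.919039
  L_Degraded = [1.48508] × [0.722866] = 1.07351
  L_Saturated = [1.64643] × [0.66939] = 1.10211
Unnormalised posteriors:
  w_Busy·L_Busy = 0.35 × 0.879199 = 0.30772
  w_Idle·L_Idle = 0.14 × 0.919039 = 0.128665
  w_Degraded·L_Degraded = 0.34 × 1.07351 = 0.364995
  w_Saturated·L_Saturated = 0.17 × 1.10211 = 0.187358
Denominator: 0.30772 + 0.128665 + 0.364995 + 0.187358 = 0.988738
P(State Saturated | x₁, x₂) = 0.187358 / 0.988738 ≈ 0.189

0.189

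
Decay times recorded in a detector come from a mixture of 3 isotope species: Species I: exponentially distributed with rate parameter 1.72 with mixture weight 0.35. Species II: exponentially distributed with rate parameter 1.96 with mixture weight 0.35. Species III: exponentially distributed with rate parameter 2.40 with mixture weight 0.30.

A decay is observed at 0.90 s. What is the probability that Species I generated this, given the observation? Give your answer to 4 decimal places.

0.3896

Posterior ∝ prior × likelihood, so P(k | x) ∝ P(Z=k) f_k(x); normalise over all components.
Exponential densities:
  L_I = 0.365797
  L_II = 0.335862
  L_III = 0.27678
Unnormalised posteriors:
  P(Z=I)·L_I = 0.35 × 0.365797 = 0.128029
  P(Z=II)·L_II = 0.35 × 0.335862 = 0.117552
  P(Z=III)·L_III = 0.30 × 0.27678 = 0.0830341
Evidence: 0.128029 + 0.117552 + 0.0830341 = 0.328615
P(Species I | the observation) = 0.128029 / 0.328615 ≈ 0.3896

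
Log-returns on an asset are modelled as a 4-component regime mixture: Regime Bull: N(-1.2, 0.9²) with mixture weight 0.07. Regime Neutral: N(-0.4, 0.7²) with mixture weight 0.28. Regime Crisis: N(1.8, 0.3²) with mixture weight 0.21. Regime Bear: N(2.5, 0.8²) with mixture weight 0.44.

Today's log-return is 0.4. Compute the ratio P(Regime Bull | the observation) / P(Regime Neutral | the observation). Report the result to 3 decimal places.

Posterior odds = (P(Z=i) f_i(x)) / (P(Z=j) f_j(x)); the normalising sum cancels.
Normal densities:
  L_Bull = 0.0912799
  L_Neutral = 0.296614
  L_Crisis = 2.48202e-05
  L_Bear = 0.0159052
Posterior odds = (P(Z=Bull)·L_Bull) / (P(Z=Neutral)·L_Neutral) = (0.07·0.0912799) / (0.28·0.296614) = 0.00638959 / 0.0830518 ≈ 0.077

0.077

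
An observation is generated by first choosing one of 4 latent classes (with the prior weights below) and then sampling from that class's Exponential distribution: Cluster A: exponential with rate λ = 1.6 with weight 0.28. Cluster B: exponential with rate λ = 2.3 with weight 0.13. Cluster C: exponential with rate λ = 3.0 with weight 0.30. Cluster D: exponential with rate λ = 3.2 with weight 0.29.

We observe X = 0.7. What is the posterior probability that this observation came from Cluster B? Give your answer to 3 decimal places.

0.144

The responsibility of component k is P(Z=k) f_k(x) divided by Σ_j P(Z=j) f_j(x).
Evaluate each component's likelihood at the observed value:
  p_A = 1.6·e^(−1.6·0.7) = 1.6·e^(−1.1200) = 0.522048
  p_B = 2.3·e^(−2.3·0.7) = 2.3·e^(−1.6100) = 0.459742
  p_C = 3.0·e^(−3.0·0.7) = 3.0·e^(−2.1000) = 0.367369
  p_D = 3.2·e^(−3.2·0.7) = 3.2·e^(−2.2400) = 0.340667
Prior × likelihood for each component:
  P(Z=A)·p_A = 0.28 × 0.522048 = 0.146173
  P(Z=B)·p_B = 0.13 × 0.459742 = 0.0597664
  P(Z=C)·p_C = 0.30 × 0.367369 = 0.110211
  P(Z=D)·p_D = 0.29 × 0.340667 = 0.0987935
Denominator: 0.146173 + 0.0597664 + 0.110211 + 0.0987935 = 0.414944
So the posterior for Cluster B is 0.0597664 / 0.414944 ≈ 0.144.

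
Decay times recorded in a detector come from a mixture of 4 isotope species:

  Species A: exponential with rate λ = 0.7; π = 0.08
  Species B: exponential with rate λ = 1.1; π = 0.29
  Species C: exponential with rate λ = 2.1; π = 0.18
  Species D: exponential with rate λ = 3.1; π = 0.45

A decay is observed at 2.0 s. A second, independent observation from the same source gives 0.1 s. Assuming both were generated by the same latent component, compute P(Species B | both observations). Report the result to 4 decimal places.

The responsibility of component k is w_k f_k(x) divided by Σ_j w_j f_j(x).
Since both observations come from the same component, the likelihood for component k is f_k(x₁)·f_k(x₂).
  f_A = [0.172618] × [0.652676] = 0.112663
  f_B = [0.121883] × [0.985418] = 0.120106
  f_C = [0.0314907] × [1.70223] = 0.0536043
  f_D = [0.00629123] × [2.27369] = 0.0143043
Prior × likelihood for each component:
  w_A·f_A = 0.08 × 0.112663 = 0.00901308
  w_B·f_B = 0.29 × 0.120106 = 0.0348308
  w_C·f_C = 0.18 × 0.0536043 = 0.00964878
  w_D·f_D = 0.45 × 0.0143043 = 0.00643693
Denominator: 0.00901308 + 0.0348308 + 0.00964878 + 0.00643693 = 0.0599296
So the posterior for Species B is 0.0348308 / 0.0599296 ≈ 0.5812.

0.5812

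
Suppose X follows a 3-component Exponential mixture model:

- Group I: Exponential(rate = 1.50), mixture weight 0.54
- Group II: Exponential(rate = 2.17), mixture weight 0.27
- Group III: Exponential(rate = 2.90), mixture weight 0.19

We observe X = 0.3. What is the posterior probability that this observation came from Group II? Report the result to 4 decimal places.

0.2902

By Bayes' theorem, P(k | x) = P(Z=k) f_k(x) / Σ_j P(Z=j) f_j(x).
Component likelihoods at x = 0.3:
  L_I = 1.50·e^(−1.50·0.3) = 1.50·e^(−0.4500) = 0.956442
  L_II = 2.17·e^(−2.17·0.3) = 2.17·e^(−0.6510) = 1.13171
  L_III = 2.90·e^(−2.90·0.3) = 2.90·e^(−0.8700) = 1.21496
Unnormalised posteriors:
  P(Z=I)·L_I = 0.54 × 0.956442 = 0.516479
  P(Z=II)·L_II = 0.27 × 1.13171 = 0.305561
  P(Z=III)·L_III = 0.19 × 1.21496 = 0.230842
Denominator: 0.516479 + 0.305561 + 0.230842 = 1.05288
P(Group II | x) = 0.305561 / 1.05288 ≈ 0.2902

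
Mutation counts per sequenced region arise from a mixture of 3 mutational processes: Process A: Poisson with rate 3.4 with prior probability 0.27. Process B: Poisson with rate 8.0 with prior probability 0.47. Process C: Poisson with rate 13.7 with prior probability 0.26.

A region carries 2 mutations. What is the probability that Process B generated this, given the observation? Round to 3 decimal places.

Posterior ∝ prior × likelihood, so P(k | x) ∝ π_k f_k(x); normalise over all components.
Component likelihoods at x = 2 mutations:
  f_A = 0.192898
  f_B = 0.0107348
  f_C = 0.000105336
Multiply by the mixture weights:
  π_A·f_A = 0.27 × 0.192898 = 0.0520823
  π_B·f_B = 0.47 × 0.0107348 = 0.00504536
  π_C·f_C = 0.26 × 0.000105336 = 2.73874e-05
Normaliser: 0.0520823 + 0.00504536 + 2.73874e-05 = 0.0571551
Responsibility of Process B: 0.00504536 / 0.0571551 ≈ 0.088

0.088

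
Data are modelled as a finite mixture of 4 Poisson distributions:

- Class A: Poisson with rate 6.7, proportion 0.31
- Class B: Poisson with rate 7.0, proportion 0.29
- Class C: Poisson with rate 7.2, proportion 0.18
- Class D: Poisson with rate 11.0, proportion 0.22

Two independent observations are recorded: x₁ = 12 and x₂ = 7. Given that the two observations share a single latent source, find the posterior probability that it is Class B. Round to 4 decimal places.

Apply Bayes' rule: the posterior for each component is proportional to its prior times its likelihood at x.
Since both observations come from the same component, the likelihood for component k is f_k(x₁)·f_k(x₂).
  L_A = [e^(−6.7)·6.7^12/12! = 0.0210275] × [0.14802] = 0.00311249
  L_B = [e^(−7.0)·7.0^12/12! = 0.0263498] × [0.149003] = 0.0039262
  L_C = [e^(−7.2)·7.2^12/12! = 0.0302505] × [0.148586] = 0.00449479
  L_D = [e^(−11.0)·11.0^12/12! = 0.10943] × [0.0645772] = 0.00706667
Unnormalised posteriors:
  w_A·L_A = 0.31 × 0.00311249 = 0.000964871
  w_B·L_B = 0.29 × 0.0039262 = 0.0011386
  w_C·L_C = 0.18 × 0.00449479 = 0.000809062
  w_D·L_D = 0.22 × 0.00706667 = 0.00155467
Sum: 0.000964871 + 0.0011386 + 0.000809062 + 0.00155467 = 0.0044672
Responsibility of Class B: 0.0011386 / 0.0044672 ≈ 0.2549

0.2549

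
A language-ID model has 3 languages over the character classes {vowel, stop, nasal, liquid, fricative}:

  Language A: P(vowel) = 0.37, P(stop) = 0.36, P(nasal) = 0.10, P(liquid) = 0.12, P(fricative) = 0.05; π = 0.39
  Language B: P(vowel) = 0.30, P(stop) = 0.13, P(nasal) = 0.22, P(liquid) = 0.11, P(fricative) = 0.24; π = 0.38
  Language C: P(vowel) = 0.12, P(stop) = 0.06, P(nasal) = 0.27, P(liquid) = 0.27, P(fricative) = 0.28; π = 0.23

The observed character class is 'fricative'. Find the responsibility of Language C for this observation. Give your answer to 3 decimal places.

0.368

Apply Bayes' rule: the posterior for each component is proportional to its prior times its likelihood at x.
Categorical probabilities:
  L_A = 0.05
  L_B = 0.24
  L_C = 0.28
Weight by the priors:
  π_A·L_A = 0.39 × 0.05 = 0.0195
  π_B·L_B = 0.38 × 0.24 = 0.0912
  π_C·L_C = 0.23 × 0.28 = 0.0644
Normaliser: 0.0195 + 0.0912 + 0.0644 = 0.1751
P(Language C | data) ≈ 0.368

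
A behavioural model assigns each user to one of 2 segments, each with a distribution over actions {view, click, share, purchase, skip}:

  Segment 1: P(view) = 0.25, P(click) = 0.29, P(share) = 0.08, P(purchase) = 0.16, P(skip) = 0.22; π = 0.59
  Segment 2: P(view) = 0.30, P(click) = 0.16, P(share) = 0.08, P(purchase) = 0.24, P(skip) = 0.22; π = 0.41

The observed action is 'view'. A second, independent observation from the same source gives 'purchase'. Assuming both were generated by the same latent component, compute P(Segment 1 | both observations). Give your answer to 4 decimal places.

0.4443

Apply Bayes' rule: the posterior for each component is proportional to its prior times its likelihood at x.
Since both observations come from the same component, the likelihood for component k is f_k(x₁)·f_k(x₂).
  f_1 = [P(view | comp) = 0.25] × [0.16] = 0.04
  f_2 = [P(view | comp) = 0.30] × [0.24] = 0.072
Prior × likelihood for each component:
  π_1·f_1 = 0.59 × 0.04 = 0.0236
  π_2·f_2 = 0.41 × 0.072 = 0.02952
Evidence: 0.0236 + 0.02952 = 0.05312
P(Segment 1 | x₁, x₂) ≈ 0.4443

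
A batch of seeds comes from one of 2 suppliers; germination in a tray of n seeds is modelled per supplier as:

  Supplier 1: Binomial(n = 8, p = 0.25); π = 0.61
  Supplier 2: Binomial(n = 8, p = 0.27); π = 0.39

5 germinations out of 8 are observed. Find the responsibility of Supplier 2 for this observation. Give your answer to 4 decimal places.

0.4642

The responsibility of component k is P(Z=k) f_k(x) divided by Σ_j P(Z=j) f_j(x).
Component likelihoods at x = 5 germinations out of 8:
  f_1 = 0.0230713
  f_2 = 0.031259
Unnormalised posteriors:
  P(Z=1)·f_1 = 0.61 × 0.0230713 = 0.0140735
  P(Z=2)·f_2 = 0.39 × 0.031259 = 0.012191
Evidence: 0.0140735 + 0.012191 = 0.0262645
P(Supplier 2 | 5 germinations out of 8) ≈ 0.4642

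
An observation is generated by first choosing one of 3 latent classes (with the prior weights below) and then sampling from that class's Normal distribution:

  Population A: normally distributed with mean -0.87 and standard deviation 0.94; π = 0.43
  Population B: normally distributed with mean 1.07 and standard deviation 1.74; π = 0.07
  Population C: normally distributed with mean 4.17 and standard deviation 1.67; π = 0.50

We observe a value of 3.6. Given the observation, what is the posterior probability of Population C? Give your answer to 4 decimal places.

0.9528

The responsibility of component k is π_k f_k(x) divided by Σ_j π_j f_j(x).
Normal densities:
  L_A = 5.21697e-06
  L_B = 0.0796658
  L_C = 0.22537
Prior × likelihood for each component:
  π_A·L_A = 0.43 × 5.21697e-06 = 2.2433e-06
  π_B·L_B = 0.07 × 0.0796658 = 0.00557661
  π_C·L_C = 0.50 × 0.22537 = 0.112685
Sum: 2.2433e-06 + 0.00557661 + 0.112685 = 0.118264
P(Population C | x) ≈ 0.9528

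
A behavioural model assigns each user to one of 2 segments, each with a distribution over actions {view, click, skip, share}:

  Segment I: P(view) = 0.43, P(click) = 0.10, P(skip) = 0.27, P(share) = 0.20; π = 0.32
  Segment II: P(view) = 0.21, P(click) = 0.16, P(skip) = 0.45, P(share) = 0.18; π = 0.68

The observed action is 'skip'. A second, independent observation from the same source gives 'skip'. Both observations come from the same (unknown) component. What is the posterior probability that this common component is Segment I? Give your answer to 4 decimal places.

0.1449

The responsibility of component k is w_k f_k(x) divided by Σ_j w_j f_j(x).
Since both observations come from the same component, the likelihood for component k is f_k(x₁)·f_k(x₂).
  p_I = [0.27] × [0.27] = 0.0729
  p_II = [0.45] × [0.45] = 0.2025
Weight by the priors:
  w_I·p_I = 0.32 × 0.0729 = 0.023328
  w_II·p_II = 0.68 × 0.2025 = 0.1377
Denominator: 0.023328 + 0.1377 = 0.161028
Responsibility of Segment I: 0.023328 / 0.161028 ≈ 0.1449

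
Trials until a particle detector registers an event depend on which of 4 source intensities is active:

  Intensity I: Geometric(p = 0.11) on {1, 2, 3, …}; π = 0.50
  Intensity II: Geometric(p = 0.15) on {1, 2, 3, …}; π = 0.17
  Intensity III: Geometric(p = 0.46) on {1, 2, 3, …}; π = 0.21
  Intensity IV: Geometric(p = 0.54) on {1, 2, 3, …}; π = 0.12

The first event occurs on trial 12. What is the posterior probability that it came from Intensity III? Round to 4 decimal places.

0.0056

Posterior ∝ prior × likelihood, so P(k | x) ∝ π_k f_k(x); normalise over all components.
Component likelihoods at x = 12:
  f_I = 0.11·(1−0.11)^11 = 0.11·0.277517 = 0.0305269
  f_II = 0.15·(1−0.15)^11 = 0.15·0.167343 = 0.0251015
  f_III = 0.46·(1−0.46)^11 = 0.46·0.0011385 = 0.000523708
  f_IV = 0.54·(1−0.54)^11 = 0.54·0.000195135 = 0.000105373
Multiply by the mixture weights:
  π_I·f_I = 0.50 × 0.0305269 = 0.0152635
  π_II·f_II = 0.17 × 0.0251015 = 0.00426725
  π_III·f_III = 0.21 × 0.000523708 = 0.000109979
  π_IV·f_IV = 0.12 × 0.000105373 = 1.26448e-05
Marginal: 0.0152635 + 0.00426725 + 0.000109979 + 1.26448e-05 = 0.0196533
So the posterior for Intensity III is 0.000109979 / 0.0196533 ≈ 0.0056.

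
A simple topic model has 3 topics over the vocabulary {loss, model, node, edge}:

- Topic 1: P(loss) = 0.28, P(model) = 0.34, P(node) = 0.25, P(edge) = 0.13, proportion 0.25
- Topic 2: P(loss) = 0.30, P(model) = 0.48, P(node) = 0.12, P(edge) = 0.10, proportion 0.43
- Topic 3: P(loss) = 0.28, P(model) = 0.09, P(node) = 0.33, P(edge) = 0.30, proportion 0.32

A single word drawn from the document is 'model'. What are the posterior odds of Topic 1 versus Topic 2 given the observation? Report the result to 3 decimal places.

Since P(k|x) ∝ π_k f_k(x), the posterior odds are π_i f_i(x) / (π_j f_j(x)).
Component likelihoods at x = 'model':
  L_1 = 0.34
  L_2 = 0.48
  L_3 = 0.09
Odds = (0.25/0.43) × (0.34/0.48) = 0.581395 × 0.708333 ≈ 0.412

0.412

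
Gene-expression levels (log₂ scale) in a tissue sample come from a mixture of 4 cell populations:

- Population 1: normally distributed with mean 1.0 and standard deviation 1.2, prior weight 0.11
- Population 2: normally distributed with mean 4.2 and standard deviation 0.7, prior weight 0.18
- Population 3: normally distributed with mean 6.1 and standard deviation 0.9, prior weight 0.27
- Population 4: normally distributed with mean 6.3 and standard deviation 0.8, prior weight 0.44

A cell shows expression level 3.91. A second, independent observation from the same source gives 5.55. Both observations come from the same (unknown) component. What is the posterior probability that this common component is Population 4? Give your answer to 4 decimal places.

Apply Bayes' rule: the posterior for each component is proportional to its prior times its likelihood at x.
Since both observations come from the same component, the likelihood for component k is f_k(x₁)·f_k(x₂).
  p_1 = [(1/(1.2·√(2π)))·exp(−(3.91−1.0)²/(2·1.2²)) = 0.332452·exp(-2.94031) = 0.0175698] × [0.000251108] = 4.41192e-06
  p_2 = [(1/(0.7·√(2π)))·exp(−(3.91−4.2)²/(2·0.7²)) = 0.569918·exp(-0.08582) = 0.523049] × [0.0887477] = 0.0464194
  p_3 = [(1/(0.9·√(2π)))·exp(−(3.91−6.1)²/(2·0.9²)) = 0.443269·exp(-2.96056) = 0.022957] × [0.367767] = 0.00844281
  p_4 = [(1/(0.8·√(2π)))·exp(−(3.91−6.3)²/(2·0.8²)) = 0.498678·exp(-4.46258) = 0.00575105] × [0.321342] = 0.00184806
Multiply by the mixture weights:
  π_1·p_1 = 0.11 × 4.41192e-06 = 4.85311e-07
  π_2·p_2 = 0.18 × 0.0464194 = 0.0083555
  π_3·p_3 = 0.27 × 0.00844281 = 0.00227956
  π_4·p_4 = 0.44 × 0.00184806 = 0.000813144
Marginal: 4.85311e-07 + 0.0083555 + 0.00227956 + 0.000813144 = 0.0114487
P(Population 4 | x₁,x₂) ≈ 0.0710

0.0710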